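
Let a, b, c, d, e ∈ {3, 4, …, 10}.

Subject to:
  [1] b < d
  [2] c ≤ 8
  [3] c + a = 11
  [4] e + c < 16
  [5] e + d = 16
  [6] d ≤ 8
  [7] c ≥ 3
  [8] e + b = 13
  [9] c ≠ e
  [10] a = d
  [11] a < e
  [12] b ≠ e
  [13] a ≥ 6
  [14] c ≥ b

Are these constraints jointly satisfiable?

Take a = 7, b = 4, c = 4, d = 7, e = 9. Then constraint 3: c + a = 11; constraint 4: e + c = 13, and every other listed constraint is also met.

Satisfiable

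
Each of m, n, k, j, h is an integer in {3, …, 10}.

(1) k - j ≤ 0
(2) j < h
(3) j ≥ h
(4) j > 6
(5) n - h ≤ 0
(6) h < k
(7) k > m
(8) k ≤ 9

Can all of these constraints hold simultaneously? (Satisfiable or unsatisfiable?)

Constraints 1, 2, and 6 give k ≤ j, j < h, h < k. Chaining: k ≤ j < h < k, which forces k < k — impossible.

Unsatisfiable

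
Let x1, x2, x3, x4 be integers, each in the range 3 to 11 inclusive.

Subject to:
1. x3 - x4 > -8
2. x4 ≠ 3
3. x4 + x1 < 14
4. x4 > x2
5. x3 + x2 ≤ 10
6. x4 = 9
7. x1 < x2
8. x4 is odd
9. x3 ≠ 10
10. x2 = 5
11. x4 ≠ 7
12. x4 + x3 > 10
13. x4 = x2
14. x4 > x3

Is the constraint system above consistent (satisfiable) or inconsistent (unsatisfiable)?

Constraint 6 fixes x4 = 9 and constraint 10 fixes x2 = 5, but constraint 13 requires x4 = x2. Since 9 ≠ 5, contradiction.

Unsatisfiable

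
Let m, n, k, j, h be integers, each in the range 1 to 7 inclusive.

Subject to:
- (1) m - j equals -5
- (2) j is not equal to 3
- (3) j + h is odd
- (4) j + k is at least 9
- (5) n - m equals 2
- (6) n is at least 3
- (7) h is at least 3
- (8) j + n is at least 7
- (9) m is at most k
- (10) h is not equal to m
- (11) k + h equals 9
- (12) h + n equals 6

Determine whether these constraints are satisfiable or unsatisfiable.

Satisfiable

One satisfying assignment is m = 1, n = 3, k = 6, j = 6, h = 3.
For the less obvious constraints — constraint 1: m - j = -5; constraint 4: j + k = 12; constraint 5: n - m = 2 — and the others hold by inspection.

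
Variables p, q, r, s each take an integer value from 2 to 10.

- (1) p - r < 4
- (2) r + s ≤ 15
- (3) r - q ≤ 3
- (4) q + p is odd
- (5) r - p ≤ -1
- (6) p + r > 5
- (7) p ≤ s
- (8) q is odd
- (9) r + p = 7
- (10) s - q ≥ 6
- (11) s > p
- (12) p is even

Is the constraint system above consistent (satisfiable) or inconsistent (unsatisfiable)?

Satisfiable

The assignment p = 4, q = 3, r = 3, s = 9 works:
  constraint 1 holds since p - r = 1.
  constraint 2 holds since r + s = 12.
The rest check out directly.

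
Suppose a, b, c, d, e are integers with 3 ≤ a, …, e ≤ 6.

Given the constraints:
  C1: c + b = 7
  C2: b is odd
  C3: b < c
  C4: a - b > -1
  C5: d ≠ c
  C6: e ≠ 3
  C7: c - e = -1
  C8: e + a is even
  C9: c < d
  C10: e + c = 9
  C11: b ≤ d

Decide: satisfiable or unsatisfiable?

Satisfiable

Setting (a, b, c, d, e) = (5, 3, 4, 6, 5) satisfies everything: constraint 1: c + b = 7; constraint 4: a - b = 2; constraint 7: c - e = -1, and the others follow.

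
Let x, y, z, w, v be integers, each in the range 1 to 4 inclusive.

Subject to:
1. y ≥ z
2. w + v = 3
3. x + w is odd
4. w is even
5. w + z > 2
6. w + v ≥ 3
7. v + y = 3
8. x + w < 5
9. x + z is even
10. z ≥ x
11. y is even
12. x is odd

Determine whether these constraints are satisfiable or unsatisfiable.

Setting (x, y, z, w, v) = (1, 2, 1, 2, 1) satisfies everything: constraint 2: w + v = 3; constraint 5: w + z = 3; constraint 6: w + v = 3, and the others follow.

Satisfiable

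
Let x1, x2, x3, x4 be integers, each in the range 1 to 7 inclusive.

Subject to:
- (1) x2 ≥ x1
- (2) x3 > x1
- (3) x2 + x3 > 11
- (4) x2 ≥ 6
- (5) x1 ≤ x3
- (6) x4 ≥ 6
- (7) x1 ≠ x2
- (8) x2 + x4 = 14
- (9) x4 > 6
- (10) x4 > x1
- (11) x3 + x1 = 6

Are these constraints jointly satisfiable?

Satisfiable

One satisfying assignment is x1 = 1, x2 = 7, x3 = 5, x4 = 7.
For the less obvious constraints — constraint 3: x2 + x3 = 12; constraint 8: x2 + x4 = 14 — and the others hold by inspection.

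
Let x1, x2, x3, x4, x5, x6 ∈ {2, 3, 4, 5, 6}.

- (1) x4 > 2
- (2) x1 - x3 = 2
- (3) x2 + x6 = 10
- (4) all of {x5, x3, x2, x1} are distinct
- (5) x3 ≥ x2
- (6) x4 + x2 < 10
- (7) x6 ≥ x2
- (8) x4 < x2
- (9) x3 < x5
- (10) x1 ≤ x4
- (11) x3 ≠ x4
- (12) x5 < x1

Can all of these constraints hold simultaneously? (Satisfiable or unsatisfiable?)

Constraints 5, 8, 9, 10, and 12 give x2 ≤ x3, x3 < x5, x5 < x1, x1 ≤ x4, x4 < x2. Chaining: x2 ≤ x3 < x5 < x1 ≤ x4 < x2, which forces x2 < x2 — impossible.

Unsatisfiable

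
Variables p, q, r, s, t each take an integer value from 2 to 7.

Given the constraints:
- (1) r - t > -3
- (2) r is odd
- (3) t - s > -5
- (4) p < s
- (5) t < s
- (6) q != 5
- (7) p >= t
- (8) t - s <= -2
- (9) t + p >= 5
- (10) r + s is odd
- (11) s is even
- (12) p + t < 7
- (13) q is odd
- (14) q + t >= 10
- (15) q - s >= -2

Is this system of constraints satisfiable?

Satisfiable

Try p = 3, q = 7, r = 3, s = 6, t = 3.
Check constraint 1: r - t = 0; constraint 3: t - s = -3. The remaining constraints are straightforward to verify.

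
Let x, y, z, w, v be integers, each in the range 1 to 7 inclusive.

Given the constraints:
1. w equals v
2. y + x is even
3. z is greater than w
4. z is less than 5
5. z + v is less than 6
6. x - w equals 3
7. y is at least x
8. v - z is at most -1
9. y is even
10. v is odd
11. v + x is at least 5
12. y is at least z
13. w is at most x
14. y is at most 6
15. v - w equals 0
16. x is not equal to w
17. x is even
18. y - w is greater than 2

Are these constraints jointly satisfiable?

Satisfiable

Take x = 4, y = 4, z = 3, w = 1, v = 1. Then constraint 5: z + v = 4; constraint 6: x - w = 3; constraint 8: v - z = -2, and every other listed constraint is also met.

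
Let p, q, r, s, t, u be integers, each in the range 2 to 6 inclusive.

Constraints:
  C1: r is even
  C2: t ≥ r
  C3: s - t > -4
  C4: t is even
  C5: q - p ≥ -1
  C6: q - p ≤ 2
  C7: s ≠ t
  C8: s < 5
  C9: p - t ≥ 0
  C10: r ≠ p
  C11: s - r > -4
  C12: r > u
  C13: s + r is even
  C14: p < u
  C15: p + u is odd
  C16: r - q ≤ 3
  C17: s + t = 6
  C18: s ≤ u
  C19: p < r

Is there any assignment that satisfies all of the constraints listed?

Unsatisfiable

Constraints 2, 9, 12, and 14 give u < r, r ≤ t, t ≤ p, p < u. Chaining: u < r ≤ t ≤ p < u, which forces u < u — impossible.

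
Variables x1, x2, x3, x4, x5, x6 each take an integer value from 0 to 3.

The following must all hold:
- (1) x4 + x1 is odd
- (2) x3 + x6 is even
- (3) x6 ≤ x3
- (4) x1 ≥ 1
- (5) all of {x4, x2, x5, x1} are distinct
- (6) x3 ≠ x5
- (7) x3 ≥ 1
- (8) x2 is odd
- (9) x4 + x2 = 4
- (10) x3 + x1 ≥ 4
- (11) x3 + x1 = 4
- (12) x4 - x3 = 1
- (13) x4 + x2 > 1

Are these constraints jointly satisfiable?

Satisfiable

The assignment x1 = 2, x2 = 1, x3 = 2, x4 = 3, x5 = 0, x6 = 2 works:
  constraint 9 holds since x4 + x2 = 4.
  constraint 10 holds since x3 + x1 = 4.
  constraint 11 holds since x3 + x1 = 4.
The rest check out directly.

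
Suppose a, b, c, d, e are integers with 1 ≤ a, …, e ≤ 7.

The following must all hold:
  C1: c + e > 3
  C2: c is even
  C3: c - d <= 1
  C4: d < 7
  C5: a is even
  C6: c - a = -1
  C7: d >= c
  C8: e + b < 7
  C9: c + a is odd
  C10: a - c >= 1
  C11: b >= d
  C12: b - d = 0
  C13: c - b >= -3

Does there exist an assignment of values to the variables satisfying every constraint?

Unsatisfiable

Constraint 2 makes c even and constraint 5 makes a even, so c + a must be even. Constraint 9 says c + a is odd — contradiction.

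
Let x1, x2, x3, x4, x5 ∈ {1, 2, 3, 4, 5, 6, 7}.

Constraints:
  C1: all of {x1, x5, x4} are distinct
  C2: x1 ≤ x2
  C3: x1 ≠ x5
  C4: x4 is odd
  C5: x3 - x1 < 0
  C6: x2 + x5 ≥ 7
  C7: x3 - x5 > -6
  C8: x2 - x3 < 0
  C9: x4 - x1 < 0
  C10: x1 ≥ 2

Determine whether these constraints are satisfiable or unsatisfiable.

Unsatisfiable

Constraints 2, 5, and 8 give x1 ≤ x2, x2 < x3, x3 < x1. Chaining: x1 ≤ x2 < x3 < x1, which forces x1 < x1 — impossible.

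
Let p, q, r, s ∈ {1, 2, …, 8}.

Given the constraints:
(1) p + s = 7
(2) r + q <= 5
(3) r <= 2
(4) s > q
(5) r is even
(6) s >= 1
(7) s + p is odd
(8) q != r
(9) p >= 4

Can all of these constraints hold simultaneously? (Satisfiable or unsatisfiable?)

Try p = 5, q = 1, r = 2, s = 2.
Check constraint 1: p + s = 7; constraint 2: r + q = 3; constraint 5: r = 2 is even. The remaining constraints are straightforward to verify.

Satisfiable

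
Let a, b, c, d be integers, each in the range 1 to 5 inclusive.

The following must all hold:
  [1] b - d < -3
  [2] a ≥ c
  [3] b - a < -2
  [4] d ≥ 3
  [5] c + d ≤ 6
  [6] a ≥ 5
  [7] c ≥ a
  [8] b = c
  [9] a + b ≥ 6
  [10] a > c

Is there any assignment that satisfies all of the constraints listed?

From constraints 6 and 7: c ≥ a ≥ 5. From constraint 4: d ≥ 3. Hence c + d ≥ 8. But constraint 5 requires c + d ≤ 6, and 6 < 8. Contradiction.

Unsatisfiable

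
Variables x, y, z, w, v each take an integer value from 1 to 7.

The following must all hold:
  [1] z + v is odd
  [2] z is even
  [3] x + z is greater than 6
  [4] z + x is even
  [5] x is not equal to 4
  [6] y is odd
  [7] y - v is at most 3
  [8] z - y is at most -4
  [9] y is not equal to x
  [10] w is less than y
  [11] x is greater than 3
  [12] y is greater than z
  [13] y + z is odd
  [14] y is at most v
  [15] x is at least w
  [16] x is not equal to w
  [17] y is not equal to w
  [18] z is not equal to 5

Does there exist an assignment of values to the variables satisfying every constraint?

Satisfiable

Try x = 6, y = 7, z = 2, w = 1, v = 7.
Check constraint 3: x + z = 8; constraint 7: y - v = 0. The remaining constraints are straightforward to verify.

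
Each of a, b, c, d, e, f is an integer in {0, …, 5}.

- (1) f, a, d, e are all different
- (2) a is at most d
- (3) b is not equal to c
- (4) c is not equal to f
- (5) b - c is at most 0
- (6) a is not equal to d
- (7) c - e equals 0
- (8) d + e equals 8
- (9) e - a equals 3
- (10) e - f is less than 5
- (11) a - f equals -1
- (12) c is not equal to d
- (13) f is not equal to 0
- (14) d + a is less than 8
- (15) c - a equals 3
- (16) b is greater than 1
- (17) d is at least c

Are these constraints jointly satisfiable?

Satisfiable

One satisfying assignment is a = 0, b = 2, c = 3, d = 5, e = 3, f = 1.
For the less obvious constraints — constraint 5: b - c = -1; constraint 7: c - e = 0; constraint 8: d + e = 8 — and the others hold by inspection.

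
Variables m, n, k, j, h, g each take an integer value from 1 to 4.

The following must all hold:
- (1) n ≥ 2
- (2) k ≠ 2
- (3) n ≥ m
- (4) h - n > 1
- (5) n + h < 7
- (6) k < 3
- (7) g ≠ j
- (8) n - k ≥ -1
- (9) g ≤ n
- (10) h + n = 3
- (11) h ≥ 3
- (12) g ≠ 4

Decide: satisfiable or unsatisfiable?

From constraint 11: h ≥ 3. From constraint 1: n ≥ 2. Hence h + n ≥ 5. But constraint 10 requires h + n = 3, and 3 < 5. Contradiction.

Unsatisfiable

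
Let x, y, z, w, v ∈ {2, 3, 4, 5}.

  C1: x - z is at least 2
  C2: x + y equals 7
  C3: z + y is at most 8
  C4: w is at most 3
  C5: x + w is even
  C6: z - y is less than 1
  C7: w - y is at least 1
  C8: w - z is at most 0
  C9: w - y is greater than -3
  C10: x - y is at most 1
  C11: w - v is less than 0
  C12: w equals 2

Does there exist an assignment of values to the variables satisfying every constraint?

Unsatisfiable

Constraints 1, 7, 8, and 10 give w − y ≥ 1, y − x ≥ -1, x − z ≥ 2, z − w ≥ 0.
Adding all 4 inequalities: the left sides telescope to 0, and the right sides sum to 1 + (-1) + 2 + 0 = 2. So 0 ≥ 2, which is false.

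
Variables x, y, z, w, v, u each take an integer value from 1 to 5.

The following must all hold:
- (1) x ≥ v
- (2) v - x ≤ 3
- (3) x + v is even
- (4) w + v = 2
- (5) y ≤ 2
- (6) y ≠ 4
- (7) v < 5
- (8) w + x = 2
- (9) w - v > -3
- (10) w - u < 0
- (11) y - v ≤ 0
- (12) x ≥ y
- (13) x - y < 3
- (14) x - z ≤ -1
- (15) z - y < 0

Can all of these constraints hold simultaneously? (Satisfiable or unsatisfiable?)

Unsatisfiable

Constraints 12, 14, and 15 give z < y, y ≤ x, x < z. Chaining: z < y ≤ x < z, which forces z < z — impossible.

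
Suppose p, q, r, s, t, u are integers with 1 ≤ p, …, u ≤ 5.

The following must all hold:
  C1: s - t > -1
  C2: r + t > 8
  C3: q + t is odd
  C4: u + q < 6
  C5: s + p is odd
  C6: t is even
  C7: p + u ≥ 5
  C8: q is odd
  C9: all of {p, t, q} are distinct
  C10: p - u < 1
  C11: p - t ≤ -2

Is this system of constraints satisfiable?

Setting (p, q, r, s, t, u) = (2, 1, 5, 5, 4, 3) satisfies everything: constraint 1: s - t = 1; constraint 2: r + t = 9, and the others follow.

Satisfiable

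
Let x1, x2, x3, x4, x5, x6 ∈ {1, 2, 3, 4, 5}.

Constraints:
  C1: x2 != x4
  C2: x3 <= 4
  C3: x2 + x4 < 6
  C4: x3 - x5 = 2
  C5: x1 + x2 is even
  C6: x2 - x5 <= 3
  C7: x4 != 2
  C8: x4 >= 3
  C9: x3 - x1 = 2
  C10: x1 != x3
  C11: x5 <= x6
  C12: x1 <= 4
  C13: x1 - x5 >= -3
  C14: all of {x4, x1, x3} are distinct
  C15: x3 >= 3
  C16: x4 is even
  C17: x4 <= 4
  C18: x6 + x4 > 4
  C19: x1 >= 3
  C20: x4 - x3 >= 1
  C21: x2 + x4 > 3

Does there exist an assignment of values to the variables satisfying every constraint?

Constraints 2, 8, 12, 15, 17, and 19 confine each of x4, x1, x3 to the 2 values {3, 4}.
Constraint 14 requires all 3 of them to be distinct, but only 2 values are available — impossible by the pigeonhole principle.

Unsatisfiable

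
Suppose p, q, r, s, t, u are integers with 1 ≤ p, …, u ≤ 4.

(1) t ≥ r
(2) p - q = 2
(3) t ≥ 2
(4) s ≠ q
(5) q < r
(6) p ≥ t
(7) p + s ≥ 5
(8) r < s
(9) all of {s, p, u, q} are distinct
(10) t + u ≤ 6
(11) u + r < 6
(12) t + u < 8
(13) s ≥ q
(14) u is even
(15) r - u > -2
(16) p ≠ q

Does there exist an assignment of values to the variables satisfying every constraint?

Setting (p, q, r, s, t, u) = (3, 1, 3, 4, 3, 2) satisfies everything: constraint 2: p - q = 2; constraint 7: p + s = 7, and the others follow.

Satisfiable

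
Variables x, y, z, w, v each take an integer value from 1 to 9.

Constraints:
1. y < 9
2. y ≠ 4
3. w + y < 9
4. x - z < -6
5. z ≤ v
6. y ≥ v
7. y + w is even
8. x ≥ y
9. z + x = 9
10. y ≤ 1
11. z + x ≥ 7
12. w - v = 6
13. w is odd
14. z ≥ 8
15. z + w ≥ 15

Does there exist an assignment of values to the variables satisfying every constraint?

From constraints 5 and 14: v ≥ z and z ≥ 8, so v ≥ 8. From constraints 6 and 10: v ≤ y and y ≤ 1, so v ≤ 1. But 1 < 8, so no value of v works.

Unsatisfiable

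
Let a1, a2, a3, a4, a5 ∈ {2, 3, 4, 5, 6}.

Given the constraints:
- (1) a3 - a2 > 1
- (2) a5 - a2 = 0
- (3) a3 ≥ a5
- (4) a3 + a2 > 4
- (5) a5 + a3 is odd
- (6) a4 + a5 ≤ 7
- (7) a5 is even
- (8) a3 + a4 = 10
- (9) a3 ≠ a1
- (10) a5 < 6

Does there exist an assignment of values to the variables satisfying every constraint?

Take a1 = 2, a2 = 2, a3 = 5, a4 = 5, a5 = 2. Then constraint 1: a3 - a2 = 3; constraint 2: a5 - a2 = 0; constraint 4: a3 + a2 = 7, and every other listed constraint is also met.

Satisfiable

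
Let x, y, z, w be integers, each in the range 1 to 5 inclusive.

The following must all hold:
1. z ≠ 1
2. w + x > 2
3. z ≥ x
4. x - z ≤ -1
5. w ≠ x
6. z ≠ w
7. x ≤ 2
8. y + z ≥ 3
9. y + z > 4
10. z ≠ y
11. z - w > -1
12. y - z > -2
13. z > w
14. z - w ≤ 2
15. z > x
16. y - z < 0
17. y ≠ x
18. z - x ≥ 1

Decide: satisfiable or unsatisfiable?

Try x = 1, y = 2, z = 3, w = 2.
Check constraint 2: w + x = 3; constraint 4: x - z = -2. The remaining constraints are straightforward to verify.

Satisfiable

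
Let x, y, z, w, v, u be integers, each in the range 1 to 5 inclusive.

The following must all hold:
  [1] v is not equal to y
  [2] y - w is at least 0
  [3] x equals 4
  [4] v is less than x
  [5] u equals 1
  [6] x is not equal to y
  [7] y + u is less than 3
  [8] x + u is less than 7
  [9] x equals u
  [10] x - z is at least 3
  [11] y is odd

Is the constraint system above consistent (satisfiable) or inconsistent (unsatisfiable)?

Unsatisfiable

Constraint 3 fixes x = 4 and constraint 5 fixes u = 1, but constraint 9 requires x = u. Since 4 ≠ 1, contradiction.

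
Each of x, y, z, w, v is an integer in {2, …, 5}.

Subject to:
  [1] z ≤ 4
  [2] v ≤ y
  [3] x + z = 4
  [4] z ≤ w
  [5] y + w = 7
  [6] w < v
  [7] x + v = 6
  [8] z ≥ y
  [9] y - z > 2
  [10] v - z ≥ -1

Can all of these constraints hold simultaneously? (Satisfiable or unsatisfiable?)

Constraints 2, 4, 6, and 8 give w < v, v ≤ y, y ≤ z, z ≤ w. Chaining: w < v ≤ y ≤ z ≤ w, which forces w < w — impossible.

Unsatisfiable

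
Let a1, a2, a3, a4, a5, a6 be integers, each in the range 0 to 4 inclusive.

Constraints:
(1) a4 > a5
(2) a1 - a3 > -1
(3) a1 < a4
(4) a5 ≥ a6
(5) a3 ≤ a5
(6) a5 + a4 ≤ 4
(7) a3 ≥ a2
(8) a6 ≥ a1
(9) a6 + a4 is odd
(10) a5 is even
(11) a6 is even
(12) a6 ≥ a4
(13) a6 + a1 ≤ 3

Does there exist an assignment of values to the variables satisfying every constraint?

Constraints 1, 4, and 12 give a4 ≤ a6, a6 ≤ a5, a5 < a4. Chaining: a4 ≤ a6 ≤ a5 < a4, which forces a4 < a4 — impossible.

Unsatisfiable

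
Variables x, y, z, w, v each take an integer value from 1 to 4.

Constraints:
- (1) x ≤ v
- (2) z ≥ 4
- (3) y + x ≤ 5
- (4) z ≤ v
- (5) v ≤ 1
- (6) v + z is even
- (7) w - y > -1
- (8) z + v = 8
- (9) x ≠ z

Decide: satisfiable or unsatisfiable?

From constraint 2: z ≥ 4. From constraints 4 and 5: z ≤ v and v ≤ 1, so z ≤ 1. But 1 < 4, so no value of z works.

Unsatisfiable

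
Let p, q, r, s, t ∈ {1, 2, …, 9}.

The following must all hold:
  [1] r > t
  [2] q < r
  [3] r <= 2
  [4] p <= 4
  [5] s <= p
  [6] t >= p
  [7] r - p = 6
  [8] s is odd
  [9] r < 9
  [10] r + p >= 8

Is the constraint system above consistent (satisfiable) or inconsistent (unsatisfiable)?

From constraint 3: r ≤ 2. From constraint 4: p ≤ 4. Hence r + p ≤ 6. But constraint 10 requires r + p ≥ 8, and 8 > 6. Contradiction.

Unsatisfiable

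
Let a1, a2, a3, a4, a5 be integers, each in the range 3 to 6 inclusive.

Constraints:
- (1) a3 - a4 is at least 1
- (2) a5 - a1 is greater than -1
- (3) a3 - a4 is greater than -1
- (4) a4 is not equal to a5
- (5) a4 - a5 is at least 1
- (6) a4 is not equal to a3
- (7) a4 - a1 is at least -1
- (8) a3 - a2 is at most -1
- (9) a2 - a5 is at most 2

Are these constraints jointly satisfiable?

Constraints 1, 5, 8, and 9 give a5 − a2 ≥ -2, a2 − a3 ≥ 1, a3 − a4 ≥ 1, a4 − a5 ≥ 1.
Adding all 4 inequalities: the left sides telescope to 0, and the right sides sum to (-2) + 1 + 1 + 1 = 1. So 0 ≥ 1, which is false.

Unsatisfiable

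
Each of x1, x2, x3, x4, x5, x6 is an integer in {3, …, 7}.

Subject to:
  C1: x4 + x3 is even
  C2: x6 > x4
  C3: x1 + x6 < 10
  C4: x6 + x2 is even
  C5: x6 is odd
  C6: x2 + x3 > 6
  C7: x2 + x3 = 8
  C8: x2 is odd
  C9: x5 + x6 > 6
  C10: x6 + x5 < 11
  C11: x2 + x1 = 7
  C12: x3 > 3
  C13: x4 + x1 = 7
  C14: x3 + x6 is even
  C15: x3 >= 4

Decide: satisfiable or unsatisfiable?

Satisfiable

The assignment x1 = 4, x2 = 3, x3 = 5, x4 = 3, x5 = 4, x6 = 5 works:
  constraint 3 holds since x1 + x6 = 9.
  constraint 6 holds since x2 + x3 = 8.
The rest check out directly.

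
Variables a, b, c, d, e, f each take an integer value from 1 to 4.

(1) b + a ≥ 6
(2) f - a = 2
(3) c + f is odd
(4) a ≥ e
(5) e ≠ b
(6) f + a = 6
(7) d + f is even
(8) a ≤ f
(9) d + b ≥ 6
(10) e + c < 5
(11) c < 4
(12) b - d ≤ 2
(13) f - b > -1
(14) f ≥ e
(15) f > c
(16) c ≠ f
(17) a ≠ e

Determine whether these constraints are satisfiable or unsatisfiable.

Satisfiable

Try a = 2, b = 4, c = 1, d = 4, e = 1, f = 4.
Check constraint 1: b + a = 6; constraint 2: f - a = 2; constraint 6: f + a = 6. The remaining constraints are straightforward to verify.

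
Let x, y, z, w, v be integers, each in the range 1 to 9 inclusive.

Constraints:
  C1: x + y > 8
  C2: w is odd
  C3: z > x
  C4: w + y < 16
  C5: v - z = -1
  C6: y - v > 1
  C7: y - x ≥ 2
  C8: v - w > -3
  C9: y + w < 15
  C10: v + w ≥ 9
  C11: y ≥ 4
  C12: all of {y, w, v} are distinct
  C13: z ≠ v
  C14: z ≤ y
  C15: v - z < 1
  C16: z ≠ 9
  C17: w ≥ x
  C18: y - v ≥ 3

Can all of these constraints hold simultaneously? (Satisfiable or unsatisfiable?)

The assignment x = 3, y = 8, z = 5, w = 5, v = 4 works:
  constraint 1 holds since x + y = 11.
  constraint 4 holds since w + y = 13.
  constraint 5 holds since v - z = -1.
The rest check out directly.

Satisfiable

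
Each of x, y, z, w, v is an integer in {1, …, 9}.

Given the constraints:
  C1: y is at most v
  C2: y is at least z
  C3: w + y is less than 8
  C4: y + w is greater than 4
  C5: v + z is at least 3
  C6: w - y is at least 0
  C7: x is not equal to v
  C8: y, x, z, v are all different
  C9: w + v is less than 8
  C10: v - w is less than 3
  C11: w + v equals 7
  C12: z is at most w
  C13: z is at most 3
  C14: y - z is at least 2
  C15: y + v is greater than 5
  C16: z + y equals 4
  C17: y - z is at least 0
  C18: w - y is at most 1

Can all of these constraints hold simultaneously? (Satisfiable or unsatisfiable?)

Satisfiable

Take x = 9, y = 3, z = 1, w = 3, v = 4. Then constraint 3: w + y = 6; constraint 4: y + w = 6; constraint 5: v + z = 5, and every other listed constraint is also met.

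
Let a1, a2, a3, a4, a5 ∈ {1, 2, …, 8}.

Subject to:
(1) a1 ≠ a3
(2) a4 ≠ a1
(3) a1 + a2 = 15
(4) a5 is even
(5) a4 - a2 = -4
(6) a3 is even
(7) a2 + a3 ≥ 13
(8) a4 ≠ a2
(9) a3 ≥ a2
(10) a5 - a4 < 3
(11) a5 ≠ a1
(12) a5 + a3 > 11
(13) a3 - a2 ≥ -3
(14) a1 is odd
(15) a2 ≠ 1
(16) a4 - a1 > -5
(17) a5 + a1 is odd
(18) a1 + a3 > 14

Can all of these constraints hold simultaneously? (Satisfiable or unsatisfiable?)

One satisfying assignment is a1 = 7, a2 = 8, a3 = 8, a4 = 4, a5 = 6.
For the less obvious constraints — constraint 3: a1 + a2 = 15; constraint 5: a4 - a2 = -4 — and the others hold by inspection.

Satisfiable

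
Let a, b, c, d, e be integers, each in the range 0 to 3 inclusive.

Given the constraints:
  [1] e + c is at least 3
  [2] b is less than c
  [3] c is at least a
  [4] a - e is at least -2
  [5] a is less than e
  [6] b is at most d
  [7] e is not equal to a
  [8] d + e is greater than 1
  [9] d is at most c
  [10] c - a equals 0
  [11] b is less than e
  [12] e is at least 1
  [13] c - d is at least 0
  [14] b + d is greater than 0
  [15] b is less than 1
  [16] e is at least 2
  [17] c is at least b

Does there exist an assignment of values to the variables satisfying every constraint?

Satisfiable

One satisfying assignment is a = 2, b = 0, c = 2, d = 1, e = 3.
For the less obvious constraints — constraint 1: e + c = 5; constraint 4: a - e = -1; constraint 8: d + e = 4 — and the others hold by inspection.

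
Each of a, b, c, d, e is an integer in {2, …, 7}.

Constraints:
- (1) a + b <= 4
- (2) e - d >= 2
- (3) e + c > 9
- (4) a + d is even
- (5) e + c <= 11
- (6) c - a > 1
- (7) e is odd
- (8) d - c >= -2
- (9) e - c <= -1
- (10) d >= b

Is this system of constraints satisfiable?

Constraints 2, 8, and 9 give d − c ≥ -2, c − e ≥ 1, e − d ≥ 2.
Adding all 3 inequalities: the left sides telescope to 0, and the right sides sum to (-2) + 1 + 2 = 1. So 0 ≥ 1, which is false.

Unsatisfiable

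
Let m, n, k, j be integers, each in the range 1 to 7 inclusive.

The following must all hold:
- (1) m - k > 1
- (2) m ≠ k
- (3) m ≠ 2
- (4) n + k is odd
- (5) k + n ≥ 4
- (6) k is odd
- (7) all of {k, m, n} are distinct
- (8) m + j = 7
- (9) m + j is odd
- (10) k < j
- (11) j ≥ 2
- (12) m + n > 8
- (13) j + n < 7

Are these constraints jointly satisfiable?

The assignment m = 5, n = 4, k = 1, j = 2 works:
  constraint 1 holds since m - k = 4.
  constraint 5 holds since k + n = 5.
The rest check out directly.

Satisfiable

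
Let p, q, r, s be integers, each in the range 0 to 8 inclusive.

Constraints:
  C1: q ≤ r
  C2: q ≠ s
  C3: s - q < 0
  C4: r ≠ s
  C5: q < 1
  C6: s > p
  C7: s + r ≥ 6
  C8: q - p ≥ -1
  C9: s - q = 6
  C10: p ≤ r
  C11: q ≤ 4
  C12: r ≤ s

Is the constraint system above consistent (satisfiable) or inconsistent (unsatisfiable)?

Constraints 1, 3, and 12 give r ≤ s, s < q, q ≤ r. Chaining: r ≤ s < q ≤ r, which forces r < r — impossible.

Unsatisfiable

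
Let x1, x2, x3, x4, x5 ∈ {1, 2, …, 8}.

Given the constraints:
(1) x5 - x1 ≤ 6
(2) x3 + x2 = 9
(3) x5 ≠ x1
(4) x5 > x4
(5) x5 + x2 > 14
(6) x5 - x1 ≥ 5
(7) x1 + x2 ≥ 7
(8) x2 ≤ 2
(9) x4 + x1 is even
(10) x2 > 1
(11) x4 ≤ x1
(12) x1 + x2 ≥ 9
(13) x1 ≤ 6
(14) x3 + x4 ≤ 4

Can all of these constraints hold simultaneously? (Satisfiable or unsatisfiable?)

Unsatisfiable

From constraint 13: x1 ≤ 6. From constraint 8: x2 ≤ 2. Hence x1 + x2 ≤ 8. But constraint 12 requires x1 + x2 ≥ 9, and 9 > 8. Contradiction.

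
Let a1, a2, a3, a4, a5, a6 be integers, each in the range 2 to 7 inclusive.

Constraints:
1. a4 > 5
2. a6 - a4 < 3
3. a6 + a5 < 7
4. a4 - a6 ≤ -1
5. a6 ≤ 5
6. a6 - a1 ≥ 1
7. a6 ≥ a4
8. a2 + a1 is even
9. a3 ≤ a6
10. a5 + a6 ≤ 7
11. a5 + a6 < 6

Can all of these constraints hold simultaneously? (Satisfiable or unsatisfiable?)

From constraint 1: a4 ≥ 6. From constraints 5 and 7: a4 ≤ a6 and a6 ≤ 5, so a4 ≤ 5. But 5 < 6, so no value of a4 works.

Unsatisfiable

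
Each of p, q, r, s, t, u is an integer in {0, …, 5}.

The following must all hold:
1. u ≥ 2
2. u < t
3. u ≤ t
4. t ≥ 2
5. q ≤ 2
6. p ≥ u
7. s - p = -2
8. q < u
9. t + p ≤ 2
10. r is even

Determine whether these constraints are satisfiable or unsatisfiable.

From constraint 4: t ≥ 2. From constraints 1 and 6: p ≥ u ≥ 2. Hence t + p ≥ 4. But constraint 9 requires t + p ≤ 2, and 2 < 4. Contradiction.

Unsatisfiable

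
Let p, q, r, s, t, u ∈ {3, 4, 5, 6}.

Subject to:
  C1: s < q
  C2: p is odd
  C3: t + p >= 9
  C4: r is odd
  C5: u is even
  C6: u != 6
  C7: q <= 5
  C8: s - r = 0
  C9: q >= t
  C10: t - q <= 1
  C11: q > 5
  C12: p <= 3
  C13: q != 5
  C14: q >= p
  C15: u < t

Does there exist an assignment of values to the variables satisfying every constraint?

From constraints 7 and 9: t ≤ q ≤ 5. From constraint 12: p ≤ 3. Hence t + p ≤ 8. But constraint 3 requires t + p ≥ 9, and 9 > 8. Contradiction.

Unsatisfiable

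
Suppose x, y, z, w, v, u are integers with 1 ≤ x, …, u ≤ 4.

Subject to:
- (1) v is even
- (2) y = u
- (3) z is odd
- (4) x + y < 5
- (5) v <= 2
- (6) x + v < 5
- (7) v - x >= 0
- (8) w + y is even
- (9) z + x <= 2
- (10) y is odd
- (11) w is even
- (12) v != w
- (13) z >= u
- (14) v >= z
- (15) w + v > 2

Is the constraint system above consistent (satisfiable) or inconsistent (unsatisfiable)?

Constraint 11 makes w even and constraint 10 makes y odd, so w + y must be odd. Constraint 8 says w + y is even — contradiction.

Unsatisfiable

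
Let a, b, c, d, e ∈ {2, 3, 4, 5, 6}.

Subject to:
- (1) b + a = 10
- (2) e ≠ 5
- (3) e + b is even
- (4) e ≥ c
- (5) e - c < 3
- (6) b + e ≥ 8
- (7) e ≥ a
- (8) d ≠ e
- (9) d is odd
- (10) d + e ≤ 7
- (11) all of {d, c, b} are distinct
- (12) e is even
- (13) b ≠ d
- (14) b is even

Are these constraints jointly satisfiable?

Satisfiable

Setting (a, b, c, d, e) = (4, 6, 2, 3, 4) satisfies everything: constraint 1: b + a = 10; constraint 5: e - c = 2, and the others follow.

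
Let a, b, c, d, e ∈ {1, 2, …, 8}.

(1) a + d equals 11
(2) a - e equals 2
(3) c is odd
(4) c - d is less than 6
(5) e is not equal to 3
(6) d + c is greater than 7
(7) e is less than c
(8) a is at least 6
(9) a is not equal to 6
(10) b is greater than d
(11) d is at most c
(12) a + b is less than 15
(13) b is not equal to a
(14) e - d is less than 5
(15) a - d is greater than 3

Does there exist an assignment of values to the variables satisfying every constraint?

The assignment a = 8, b = 6, c = 7, d = 3, e = 6 works:
  constraint 1 holds since a + d = 11.
  constraint 2 holds since a - e = 2.
The rest check out directly.

Satisfiable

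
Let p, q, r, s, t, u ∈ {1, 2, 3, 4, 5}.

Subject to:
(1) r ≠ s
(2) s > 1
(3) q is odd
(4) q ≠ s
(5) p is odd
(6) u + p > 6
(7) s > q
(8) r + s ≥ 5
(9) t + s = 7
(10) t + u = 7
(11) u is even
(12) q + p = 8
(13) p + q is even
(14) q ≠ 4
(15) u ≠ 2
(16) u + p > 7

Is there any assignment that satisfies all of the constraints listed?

Try p = 5, q = 3, r = 2, s = 4, t = 3, u = 4.
Check constraint 6: u + p = 9; constraint 8: r + s = 6. The remaining constraints are straightforward to verify.

Satisfiable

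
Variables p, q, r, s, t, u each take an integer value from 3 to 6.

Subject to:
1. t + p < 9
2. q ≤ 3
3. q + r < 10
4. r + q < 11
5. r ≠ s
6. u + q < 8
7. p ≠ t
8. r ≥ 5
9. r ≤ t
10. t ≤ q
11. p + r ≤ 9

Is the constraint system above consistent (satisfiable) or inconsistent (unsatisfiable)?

Unsatisfiable

From constraints 8 and 9: t ≥ r and r ≥ 5, so t ≥ 5. From constraints 2 and 10: t ≤ q and q ≤ 3, so t ≤ 3. But 3 < 5, so no value of t works.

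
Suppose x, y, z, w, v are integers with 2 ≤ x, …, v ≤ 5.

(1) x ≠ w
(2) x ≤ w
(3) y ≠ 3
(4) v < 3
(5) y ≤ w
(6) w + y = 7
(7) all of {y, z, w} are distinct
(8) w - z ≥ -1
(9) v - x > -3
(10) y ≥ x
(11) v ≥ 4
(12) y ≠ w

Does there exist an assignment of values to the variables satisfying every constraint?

From constraint 11: v ≥ 4. From constraint 4: v ≤ 2. But 2 < 4, so no value of v works.

Unsatisfiable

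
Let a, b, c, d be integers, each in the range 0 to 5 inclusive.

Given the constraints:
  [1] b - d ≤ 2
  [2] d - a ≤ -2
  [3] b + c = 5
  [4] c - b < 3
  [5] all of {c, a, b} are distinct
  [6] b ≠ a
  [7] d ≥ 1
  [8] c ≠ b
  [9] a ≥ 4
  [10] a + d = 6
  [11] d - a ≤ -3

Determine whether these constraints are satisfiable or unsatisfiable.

The assignment a = 5, b = 2, c = 3, d = 1 works:
  constraint 1 holds since b - d = 1.
  constraint 2 holds since d - a = -4.
  constraint 3 holds since b + c = 5.
The rest check out directly.

Satisfiable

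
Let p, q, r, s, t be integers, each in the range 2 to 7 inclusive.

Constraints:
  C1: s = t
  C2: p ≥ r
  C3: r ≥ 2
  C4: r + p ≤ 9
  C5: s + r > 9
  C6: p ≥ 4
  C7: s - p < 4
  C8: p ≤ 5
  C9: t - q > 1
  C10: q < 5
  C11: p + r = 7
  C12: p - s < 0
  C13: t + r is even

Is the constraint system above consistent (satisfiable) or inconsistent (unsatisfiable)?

Take p = 4, q = 4, r = 3, s = 7, t = 7. Then constraint 4: r + p = 7; constraint 5: s + r = 10; constraint 7: s - p = 3, and every other listed constraint is also met.

Satisfiable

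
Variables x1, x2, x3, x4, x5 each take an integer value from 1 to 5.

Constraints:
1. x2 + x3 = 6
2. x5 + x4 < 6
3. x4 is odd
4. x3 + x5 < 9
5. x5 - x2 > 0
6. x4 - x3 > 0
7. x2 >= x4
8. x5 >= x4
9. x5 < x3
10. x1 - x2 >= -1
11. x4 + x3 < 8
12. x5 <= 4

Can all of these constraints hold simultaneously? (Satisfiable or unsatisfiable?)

Constraints 5, 6, 7, and 9 give x5 < x3, x3 < x4, x4 ≤ x2, x2 < x5. Chaining: x5 < x3 < x4 ≤ x2 < x5, which forces x5 < x5 — impossible.

Unsatisfiable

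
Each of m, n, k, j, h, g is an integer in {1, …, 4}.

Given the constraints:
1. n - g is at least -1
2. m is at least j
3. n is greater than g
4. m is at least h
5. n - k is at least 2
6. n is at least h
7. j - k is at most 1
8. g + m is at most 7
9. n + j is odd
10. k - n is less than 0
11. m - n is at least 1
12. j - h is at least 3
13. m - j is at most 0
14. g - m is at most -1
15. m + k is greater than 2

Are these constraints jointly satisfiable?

Unsatisfiable

Constraints 5, 7, 11, and 13 give m − n ≥ 1, n − k ≥ 2, k − j ≥ -1, j − m ≥ 0.
Adding all 4 inequalities: the left sides telescope to 0, and the right sides sum to 1 + 2 + (-1) + 0 = 2. So 0 ≥ 2, which is false.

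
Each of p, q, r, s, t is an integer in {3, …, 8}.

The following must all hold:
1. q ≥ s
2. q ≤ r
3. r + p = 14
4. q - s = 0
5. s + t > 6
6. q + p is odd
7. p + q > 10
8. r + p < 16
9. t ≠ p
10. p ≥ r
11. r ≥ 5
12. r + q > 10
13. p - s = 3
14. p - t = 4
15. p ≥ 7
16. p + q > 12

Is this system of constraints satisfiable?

The assignment p = 8, q = 5, r = 6, s = 5, t = 4 works:
  constraint 3 holds since r + p = 14.
  constraint 4 holds since q - s = 0.
The rest check out directly.

Satisfiable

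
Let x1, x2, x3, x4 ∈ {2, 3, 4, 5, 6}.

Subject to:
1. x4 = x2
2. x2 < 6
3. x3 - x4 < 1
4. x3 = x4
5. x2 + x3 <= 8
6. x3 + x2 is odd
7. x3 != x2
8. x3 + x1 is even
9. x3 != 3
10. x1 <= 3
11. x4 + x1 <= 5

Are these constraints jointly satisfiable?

From constraints 1 and 4, x3 = x4 = x2, so x3 = x2. But constraint 7 says x3 ≠ x2. Contradiction.

Unsatisfiable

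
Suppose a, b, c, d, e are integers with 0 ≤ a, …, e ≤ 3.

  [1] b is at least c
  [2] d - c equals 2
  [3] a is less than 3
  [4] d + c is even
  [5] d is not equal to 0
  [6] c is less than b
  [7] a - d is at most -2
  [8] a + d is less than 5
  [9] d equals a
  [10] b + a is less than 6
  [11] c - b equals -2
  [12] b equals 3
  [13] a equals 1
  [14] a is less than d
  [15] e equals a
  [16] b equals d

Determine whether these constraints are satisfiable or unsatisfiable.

Constraint 12 fixes b = 3 and constraint 13 fixes a = 1. Constraints 9 and 16 give b = d = a, so b = a. But 3 ≠ 1 — contradiction.

Unsatisfiable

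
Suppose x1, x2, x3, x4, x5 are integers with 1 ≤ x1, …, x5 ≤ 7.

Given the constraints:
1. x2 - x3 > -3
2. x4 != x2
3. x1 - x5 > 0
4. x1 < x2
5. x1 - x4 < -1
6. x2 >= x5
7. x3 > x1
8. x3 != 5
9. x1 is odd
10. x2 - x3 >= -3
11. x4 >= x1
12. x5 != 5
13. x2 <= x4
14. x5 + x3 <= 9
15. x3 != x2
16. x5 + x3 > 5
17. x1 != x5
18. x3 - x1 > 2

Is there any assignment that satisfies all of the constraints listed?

Setting (x1, x2, x3, x4, x5) = (3, 4, 6, 7, 2) satisfies everything: constraint 1: x2 - x3 = -2; constraint 3: x1 - x5 = 1; constraint 5: x1 - x4 = -4, and the others follow.

Satisfiable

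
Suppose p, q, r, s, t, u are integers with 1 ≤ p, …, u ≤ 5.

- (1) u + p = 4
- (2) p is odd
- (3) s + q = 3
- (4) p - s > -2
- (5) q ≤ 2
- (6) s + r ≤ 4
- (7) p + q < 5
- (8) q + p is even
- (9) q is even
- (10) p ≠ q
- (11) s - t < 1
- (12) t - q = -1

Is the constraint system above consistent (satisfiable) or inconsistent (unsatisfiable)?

Unsatisfiable

Constraint 9 makes q even and constraint 2 makes p odd, so q + p must be odd. Constraint 8 says q + p is even — contradiction.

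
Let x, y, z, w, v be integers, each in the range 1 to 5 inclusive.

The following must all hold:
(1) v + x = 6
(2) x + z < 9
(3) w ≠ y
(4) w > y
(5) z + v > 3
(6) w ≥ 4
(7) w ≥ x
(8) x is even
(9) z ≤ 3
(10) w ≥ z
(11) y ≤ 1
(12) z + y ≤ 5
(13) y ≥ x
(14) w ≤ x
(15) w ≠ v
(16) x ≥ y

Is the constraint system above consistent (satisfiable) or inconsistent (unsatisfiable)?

Unsatisfiable

From constraints 6 and 14: x ≥ w and w ≥ 4, so x ≥ 4. From constraints 11 and 13: x ≤ y and y ≤ 1, so x ≤ 1. But 1 < 4, so no value of x works.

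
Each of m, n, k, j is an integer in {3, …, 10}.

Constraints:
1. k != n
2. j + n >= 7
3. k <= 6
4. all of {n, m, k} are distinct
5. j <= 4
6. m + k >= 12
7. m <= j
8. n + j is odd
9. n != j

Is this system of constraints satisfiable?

Unsatisfiable

From constraints 5 and 7: m ≤ j ≤ 4. From constraint 3: k ≤ 6. Hence m + k ≤ 10. But constraint 6 requires m + k ≥ 12, and 12 > 10. Contradiction.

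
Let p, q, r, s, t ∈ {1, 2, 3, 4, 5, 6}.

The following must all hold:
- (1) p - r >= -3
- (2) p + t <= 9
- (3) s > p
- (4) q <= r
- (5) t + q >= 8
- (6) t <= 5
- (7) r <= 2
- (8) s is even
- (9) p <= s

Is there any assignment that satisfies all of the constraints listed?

From constraint 6: t ≤ 5. From constraints 4 and 7: q ≤ r ≤ 2. Hence t + q ≤ 7. But constraint 5 requires t + q ≥ 8, and 8 > 7. Contradiction.

Unsatisfiable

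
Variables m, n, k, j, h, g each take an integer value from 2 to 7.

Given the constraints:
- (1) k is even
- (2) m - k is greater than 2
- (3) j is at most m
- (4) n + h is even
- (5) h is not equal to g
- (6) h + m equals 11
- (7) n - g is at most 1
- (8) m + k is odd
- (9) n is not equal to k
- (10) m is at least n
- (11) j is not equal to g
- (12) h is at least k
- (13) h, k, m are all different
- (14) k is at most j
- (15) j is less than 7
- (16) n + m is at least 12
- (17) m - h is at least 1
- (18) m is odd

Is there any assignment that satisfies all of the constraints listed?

One satisfying assignment is m = 7, n = 6, k = 2, j = 2, h = 4, g = 7.
For the less obvious constraints — constraint 2: m - k = 5; constraint 6: h + m = 11 — and the others hold by inspection.

Satisfiable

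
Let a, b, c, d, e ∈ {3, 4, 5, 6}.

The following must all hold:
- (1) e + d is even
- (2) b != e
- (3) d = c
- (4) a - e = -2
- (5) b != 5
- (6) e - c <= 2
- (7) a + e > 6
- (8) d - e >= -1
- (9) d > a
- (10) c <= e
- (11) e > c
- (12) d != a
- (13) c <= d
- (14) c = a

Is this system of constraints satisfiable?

From constraints 3 and 14, d = c = a, so d = a. But constraint 12 says d ≠ a. Contradiction.

Unsatisfiable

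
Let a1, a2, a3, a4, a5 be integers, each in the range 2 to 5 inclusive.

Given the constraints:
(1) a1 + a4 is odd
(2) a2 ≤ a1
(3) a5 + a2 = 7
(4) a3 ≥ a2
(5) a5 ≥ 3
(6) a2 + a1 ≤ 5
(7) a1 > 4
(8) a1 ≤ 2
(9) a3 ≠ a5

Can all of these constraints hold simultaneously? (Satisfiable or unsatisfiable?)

From constraint 7: a1 ≥ 5. From constraint 8: a1 ≤ 2. But 2 < 5, so no value of a1 works.

Unsatisfiable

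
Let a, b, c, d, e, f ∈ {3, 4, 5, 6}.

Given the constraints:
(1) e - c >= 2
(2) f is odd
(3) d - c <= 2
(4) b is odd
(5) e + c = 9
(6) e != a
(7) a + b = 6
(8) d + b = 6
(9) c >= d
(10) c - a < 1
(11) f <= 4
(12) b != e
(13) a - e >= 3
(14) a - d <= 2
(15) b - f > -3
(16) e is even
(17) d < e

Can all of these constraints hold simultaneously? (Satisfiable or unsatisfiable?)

Unsatisfiable

Constraints 1, 3, 13, and 14 give e − c ≥ 2, c − d ≥ -2, d − a ≥ -2, a − e ≥ 3.
Adding all 4 inequalities: the left sides telescope to 0, and the right sides sum to 2 + (-2) + (-2) + 3 = 1. So 0 ≥ 1, which is false.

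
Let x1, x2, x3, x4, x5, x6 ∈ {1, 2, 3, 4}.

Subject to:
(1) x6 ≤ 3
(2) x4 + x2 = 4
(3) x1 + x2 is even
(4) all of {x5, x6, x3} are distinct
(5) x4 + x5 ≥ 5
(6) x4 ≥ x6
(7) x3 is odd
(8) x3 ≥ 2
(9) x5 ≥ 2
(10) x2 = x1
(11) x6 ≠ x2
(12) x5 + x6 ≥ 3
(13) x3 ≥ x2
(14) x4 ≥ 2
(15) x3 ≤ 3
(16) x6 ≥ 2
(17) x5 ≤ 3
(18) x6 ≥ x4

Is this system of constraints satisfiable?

Constraints 1, 8, 9, 15, 16, and 17 confine each of x5, x6, x3 to the 2 values {2, 3}.
Constraint 4 requires all 3 of them to be distinct, but only 2 values are available — impossible by the pigeonhole principle.

Unsatisfiable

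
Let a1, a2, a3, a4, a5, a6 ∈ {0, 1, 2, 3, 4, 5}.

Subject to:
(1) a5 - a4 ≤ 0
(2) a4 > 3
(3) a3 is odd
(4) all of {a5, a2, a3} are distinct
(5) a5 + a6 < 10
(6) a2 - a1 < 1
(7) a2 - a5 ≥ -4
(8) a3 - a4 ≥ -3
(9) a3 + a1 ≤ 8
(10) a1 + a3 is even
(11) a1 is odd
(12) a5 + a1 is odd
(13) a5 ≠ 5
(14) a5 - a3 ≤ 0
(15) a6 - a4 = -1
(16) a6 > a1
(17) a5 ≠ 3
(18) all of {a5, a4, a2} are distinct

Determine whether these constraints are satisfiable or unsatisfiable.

Take a1 = 1, a2 = 0, a3 = 5, a4 = 5, a5 = 4, a6 = 4. Then constraint 1: a5 - a4 = -1; constraint 5: a5 + a6 = 8, and every other listed constraint is also met.

Satisfiable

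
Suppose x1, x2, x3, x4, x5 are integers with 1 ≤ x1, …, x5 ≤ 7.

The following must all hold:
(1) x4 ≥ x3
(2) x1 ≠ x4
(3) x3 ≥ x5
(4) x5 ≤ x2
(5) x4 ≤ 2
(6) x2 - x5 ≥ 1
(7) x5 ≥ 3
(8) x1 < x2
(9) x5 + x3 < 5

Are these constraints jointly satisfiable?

Unsatisfiable

From constraints 3 and 7: x3 ≥ x5 and x5 ≥ 3, so x3 ≥ 3. From constraints 1 and 5: x3 ≤ x4 and x4 ≤ 2, so x3 ≤ 2. But 2 < 3, so no value of x3 works.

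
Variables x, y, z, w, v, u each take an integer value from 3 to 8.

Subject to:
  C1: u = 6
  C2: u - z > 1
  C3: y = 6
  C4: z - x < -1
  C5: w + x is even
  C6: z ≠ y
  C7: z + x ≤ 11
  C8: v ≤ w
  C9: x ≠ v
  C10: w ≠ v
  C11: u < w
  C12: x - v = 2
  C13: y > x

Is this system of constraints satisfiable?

Setting (x, y, z, w, v, u) = (5, 6, 3, 7, 3, 6) satisfies everything: constraint 2: u - z = 3; constraint 4: z - x = -2; constraint 7: z + x = 8, and the others follow.

Satisfiable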